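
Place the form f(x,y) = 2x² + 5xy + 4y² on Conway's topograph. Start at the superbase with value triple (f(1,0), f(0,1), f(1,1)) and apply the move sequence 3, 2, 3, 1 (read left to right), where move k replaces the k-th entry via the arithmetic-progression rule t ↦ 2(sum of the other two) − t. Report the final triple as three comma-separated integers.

start (2,4,11) = (f(1,0),f(0,1),f(1,1))
replace slot 3: 2·(2+4) − 11 = 1 → (2,4,1)
replace slot 2: 2·(2+1) − 4 = 2 → (2,2,1)
replace slot 3: 2·(2+2) − 1 = 7 → (2,2,7)
replace slot 1: 2·(2+7) − 2 = 16 → (16,2,7)

16,2,7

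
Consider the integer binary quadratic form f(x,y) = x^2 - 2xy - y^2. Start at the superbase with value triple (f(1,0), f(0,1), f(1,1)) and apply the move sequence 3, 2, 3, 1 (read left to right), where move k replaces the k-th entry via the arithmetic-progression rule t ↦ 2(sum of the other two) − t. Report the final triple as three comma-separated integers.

start (1,-1,-2) = (f(1,0),f(0,1),f(1,1))
replace slot 3: 2·(1+(-1)) − (-2) = 2 → (1,-1,2)
replace slot 2: 2·(1+2) − (-1) = 7 → (1,7,2)
replace slot 3: 2·(1+7) − 2 = 14 → (1,7,14)
replace slot 1: 2·(7+14) − 1 = 41 → (41,7,14)

41,7,14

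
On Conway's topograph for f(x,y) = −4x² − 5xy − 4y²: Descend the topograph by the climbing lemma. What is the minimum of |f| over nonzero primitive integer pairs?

translate: b→-3 (≡5 mod 8), so (4,5,4)→(4,-3,3)
flip: (4,-3,3)→(3,3,4)
reduced (well bottom): (3,3,4) with a≤c, −a<b≤a
well minimum |f| = |-3| = 3 (negative-definite)

3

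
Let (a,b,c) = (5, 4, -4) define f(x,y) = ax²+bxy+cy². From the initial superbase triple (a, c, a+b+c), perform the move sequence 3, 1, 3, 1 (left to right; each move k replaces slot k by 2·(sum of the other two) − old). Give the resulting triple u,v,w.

start (5,-4,5) = (f(1,0),f(0,1),f(1,1))
replace slot 3: 2·(5+(-4)) − 5 = -3 → (5,-4,-3)
replace slot 1: 2·((-4)+(-3)) − 5 = -19 → (-19,-4,-3)
replace slot 3: 2·((-19)+(-4)) − (-3) = -43 → (-19,-4,-43)
replace slot 1: 2·((-4)+(-43)) − (-19) = -75 → (-75,-4,-43)

-75,-4,-43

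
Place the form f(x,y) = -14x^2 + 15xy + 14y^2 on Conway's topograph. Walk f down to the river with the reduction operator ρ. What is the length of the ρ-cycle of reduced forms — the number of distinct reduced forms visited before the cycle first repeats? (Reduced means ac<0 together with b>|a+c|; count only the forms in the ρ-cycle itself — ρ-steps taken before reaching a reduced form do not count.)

D = 1009, ⌊√D⌋ = 31
river: ρ → (14,13,-15)
river: ρ → (-15,17,12)
river: ρ → (12,31,-1)
river: ρ → (-1,31,12)
river: ρ → (12,17,-15)
river: ρ → (-15,13,14)
river: ρ → (14,15,-14)
river: ρ → (-14,13,15)
river: ρ → (15,17,-12)
river: ρ → (-12,31,1)
river: ρ → (1,31,-12)
river: ρ → (-12,17,15)
river: ρ → (15,13,-14)
river: ρ → (-14,15,14)
ρ-cycle length = 14 (tail of 0 descent steps not counted)

14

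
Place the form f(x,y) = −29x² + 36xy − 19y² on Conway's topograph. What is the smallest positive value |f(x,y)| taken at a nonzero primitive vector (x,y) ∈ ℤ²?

translate: b→22 (≡-36 mod 58), so (29,-36,19)→(29,22,12)
flip: (29,22,12)→(12,-22,29)
translate: b→2 (≡-22 mod 24), so (12,-22,29)→(12,2,19)
reduced (well bottom): (12,2,19) with a≤c, −a<b≤a
well minimum |f| = |-12| = 12 (negative-definite)

12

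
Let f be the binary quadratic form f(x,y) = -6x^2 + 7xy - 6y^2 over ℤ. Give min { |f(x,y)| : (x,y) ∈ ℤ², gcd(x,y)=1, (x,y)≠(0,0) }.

translate: b→5 (≡-7 mod 12), so (6,-7,6)→(6,5,5)
flip: (6,5,5)→(5,-5,6)
translate: b→5 (≡-5 mod 10), so (5,-5,6)→(5,5,6)
reduced (well bottom): (5,5,6) with a≤c, −a<b≤a
well minimum |f| = |-5| = 5 (negative-definite)

5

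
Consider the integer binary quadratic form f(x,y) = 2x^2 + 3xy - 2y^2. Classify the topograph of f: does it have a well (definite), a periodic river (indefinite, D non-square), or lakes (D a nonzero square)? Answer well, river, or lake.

D = b²−4ac = 3² − 4·2·(-2) = 25
D = 5² is a perfect square ⇒ form factors over ℤ ⇒ lakes

lake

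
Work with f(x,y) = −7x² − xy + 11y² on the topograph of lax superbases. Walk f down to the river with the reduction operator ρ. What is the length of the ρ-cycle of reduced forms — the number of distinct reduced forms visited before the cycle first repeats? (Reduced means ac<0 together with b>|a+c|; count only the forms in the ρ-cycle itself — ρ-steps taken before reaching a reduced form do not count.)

D = 309, ⌊√D⌋ = 17
descent: ρ → (11,1,-7)
descent: ρ → (-7,13,5)  [lands on river]
river: ρ → (5,17,-1)
river: ρ → (-1,17,5)
river: ρ → (5,13,-7)
river: ρ → (-7,15,3)
river: ρ → (3,15,-7)
ρ-cycle length = 6 (tail of 2 descent steps not counted)

6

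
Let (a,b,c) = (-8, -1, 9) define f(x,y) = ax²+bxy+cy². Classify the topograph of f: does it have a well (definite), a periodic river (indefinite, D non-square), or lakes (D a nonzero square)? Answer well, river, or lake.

D = b²−4ac = (-1)² − 4·(-8)·9 = 289
D = 17² is a perfect square ⇒ form factors over ℤ ⇒ lakes

lake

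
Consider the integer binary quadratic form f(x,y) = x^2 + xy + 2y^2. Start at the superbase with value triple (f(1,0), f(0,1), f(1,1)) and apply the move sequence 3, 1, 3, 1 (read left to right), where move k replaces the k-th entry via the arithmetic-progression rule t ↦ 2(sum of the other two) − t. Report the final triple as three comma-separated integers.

start (1,2,4) = (f(1,0),f(0,1),f(1,1))
replace slot 3: 2·(1+2) − 4 = 2 → (1,2,2)
replace slot 1: 2·(2+2) − 1 = 7 → (7,2,2)
replace slot 3: 2·(7+2) − 2 = 16 → (7,2,16)
replace slot 1: 2·(2+16) − 7 = 29 → (29,2,16)

29,2,16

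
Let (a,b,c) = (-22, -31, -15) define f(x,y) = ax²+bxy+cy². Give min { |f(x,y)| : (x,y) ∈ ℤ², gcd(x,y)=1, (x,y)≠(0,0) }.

translate: b→-13 (≡31 mod 44), so (22,31,15)→(22,-13,6)
flip: (22,-13,6)→(6,13,22)
translate: b→1 (≡13 mod 12), so (6,13,22)→(6,1,15)
reduced (well bottom): (6,1,15) with a≤c, −a<b≤a
well minimum |f| = |-6| = 6 (negative-definite)

6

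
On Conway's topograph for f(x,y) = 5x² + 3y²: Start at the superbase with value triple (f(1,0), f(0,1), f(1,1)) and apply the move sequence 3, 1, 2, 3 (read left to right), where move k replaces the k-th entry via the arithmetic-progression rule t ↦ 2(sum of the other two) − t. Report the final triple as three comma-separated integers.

start (5,3,8) = (f(1,0),f(0,1),f(1,1))
replace slot 3: 2·(5+3) − 8 = 8 → (5,3,8)
replace slot 1: 2·(3+8) − 5 = 17 → (17,3,8)
replace slot 2: 2·(17+8) − 3 = 47 → (17,47,8)
replace slot 3: 2·(17+47) − 8 = 120 → (17,47,120)

17,47,120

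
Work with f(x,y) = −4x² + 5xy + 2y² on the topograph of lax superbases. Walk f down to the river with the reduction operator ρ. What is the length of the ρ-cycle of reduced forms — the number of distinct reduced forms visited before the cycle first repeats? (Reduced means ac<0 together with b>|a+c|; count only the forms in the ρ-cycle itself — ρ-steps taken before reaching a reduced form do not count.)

D = 57, ⌊√D⌋ = 7
river: ρ → (2,7,-1)
river: ρ → (-1,7,2)
river: ρ → (2,5,-4)
river: ρ → (-4,3,3)
river: ρ → (3,3,-4)
river: ρ → (-4,5,2)
ρ-cycle length = 6 (tail of 0 descent steps not counted)

6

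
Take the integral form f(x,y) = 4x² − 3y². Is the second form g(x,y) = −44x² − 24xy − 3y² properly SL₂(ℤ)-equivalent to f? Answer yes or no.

D₁ = 48, D₂ = 48
river cycle of f (length 2): (-3, 6, 1), (1, 6, -3)
river cycle of g (length 2): (-3, 6, 1), (1, 6, -3)
cycles coincide ⇒ equivalent

yes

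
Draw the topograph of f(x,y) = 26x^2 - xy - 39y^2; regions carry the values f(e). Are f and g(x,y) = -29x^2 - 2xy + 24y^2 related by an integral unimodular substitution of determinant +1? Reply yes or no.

D₁ = 4057, D₂ = 2788
discriminants differ ⇒ not SL₂(ℤ)-equivalent

no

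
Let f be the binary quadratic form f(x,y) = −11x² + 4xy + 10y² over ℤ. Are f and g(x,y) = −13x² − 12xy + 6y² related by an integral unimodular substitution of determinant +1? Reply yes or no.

D₁ = 456, D₂ = 456
river cycle of f (length 10): (10, 16, -5), (-5, 14, 13), (13, 12, -6), (-6, 12, 13), (13, 14, -5), (-5, 16, 10), (10, 4, -11), (-11, 18, 3), (3, 18, -11), (-11, 4, 10)
river cycle of g (length 10): (6, 12, -13), (-13, 14, 5), (5, 16, -10), (-10, 4, 11), (11, 18, -3), (-3, 18, 11), (11, 4, -10), (-10, 16, 5), (5, 14, -13), (-13, 12, 6)
cycles differ ⇒ inequivalent

no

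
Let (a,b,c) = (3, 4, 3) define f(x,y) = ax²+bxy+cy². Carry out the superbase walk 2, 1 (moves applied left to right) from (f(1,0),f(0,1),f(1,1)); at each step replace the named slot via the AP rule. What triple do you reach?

start (3,3,10) = (f(1,0),f(0,1),f(1,1))
replace slot 2: 2·(3+10) − 3 = 23 → (3,23,10)
replace slot 1: 2·(23+10) − 3 = 63 → (63,23,10)

63,23,10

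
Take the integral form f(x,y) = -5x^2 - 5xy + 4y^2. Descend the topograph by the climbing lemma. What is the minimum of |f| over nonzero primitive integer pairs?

descent: ρ → (4,5,-5)  [lands on river]
river: ρ → (-5,5,4)
river: ρ → (4,3,-6)
river: ρ → (-6,9,1)
river: ρ → (1,9,-6)
river: ρ → (-6,3,4)
closes: descent 1, river 6
min |a| on river = 1

1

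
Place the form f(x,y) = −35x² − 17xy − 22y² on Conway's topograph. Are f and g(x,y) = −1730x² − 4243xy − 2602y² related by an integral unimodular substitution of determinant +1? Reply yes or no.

D₁ = -2791, D₂ = -2791
f is negative-definite; reduce −f:
−f: flip: (35,17,22)→(22,-17,35)
−f: reduced (well bottom): (22,-17,35) with a≤c, −a<b≤a
flip sign back: reduced form of f is (-22,17,-35)
g is negative-definite; reduce −g:
−g: translate: b→783 (≡4243 mod 3460), so (1730,4243,2602)→(1730,783,89)
−g: flip: (1730,783,89)→(89,-783,1730)
−g: translate: b→-71 (≡-783 mod 178), so (89,-783,1730)→(89,-71,22)
−g: flip: (89,-71,22)→(22,71,89)
−g: translate: b→-17 (≡71 mod 44), so (22,71,89)→(22,-17,35)
−g: reduced (well bottom): (22,-17,35) with a≤c, −a<b≤a
flip sign back: reduced form of g is (-22,17,-35)
reduced forms (-22, 17, -35) vs (-22, 17, -35) ⇒ equivalent

yes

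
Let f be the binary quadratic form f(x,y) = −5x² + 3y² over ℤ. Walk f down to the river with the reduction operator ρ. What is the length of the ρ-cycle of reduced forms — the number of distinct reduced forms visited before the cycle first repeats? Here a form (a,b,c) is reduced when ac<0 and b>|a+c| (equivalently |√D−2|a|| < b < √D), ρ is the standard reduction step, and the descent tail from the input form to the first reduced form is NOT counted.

D = 60, ⌊√D⌋ = 7
descent: ρ → (3,6,-2)  [lands on river]
river: ρ → (-2,6,3)
ρ-cycle length = 2 (tail of 1 descent step not counted)

2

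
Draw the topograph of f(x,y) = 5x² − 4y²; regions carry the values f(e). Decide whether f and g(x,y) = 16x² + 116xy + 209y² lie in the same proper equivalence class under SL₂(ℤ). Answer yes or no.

D₁ = 80, D₂ = 80
river cycle of f (length 2): (-4, 8, 1), (1, 8, -4)
river cycle of g (length 2): (1, 8, -4), (-4, 8, 1)
cycles coincide ⇒ equivalent

yes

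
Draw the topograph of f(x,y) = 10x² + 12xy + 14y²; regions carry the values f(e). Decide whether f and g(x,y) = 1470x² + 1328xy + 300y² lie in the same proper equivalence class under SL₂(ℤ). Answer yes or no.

D₁ = -416, D₂ = -416
f: translate: b→-8 (≡12 mod 20), so (10,12,14)→(10,-8,12)
f: reduced (well bottom): (10,-8,12) with a≤c, −a<b≤a
g: flip: (1470,1328,300)→(300,-1328,1470)
g: translate: b→-128 (≡-1328 mod 600), so (300,-1328,1470)→(300,-128,14)
g: flip: (300,-128,14)→(14,128,300)
g: translate: b→-12 (≡128 mod 28), so (14,128,300)→(14,-12,10)
g: flip: (14,-12,10)→(10,12,14)
g: translate: b→-8 (≡12 mod 20), so (10,12,14)→(10,-8,12)
g: reduced (well bottom): (10,-8,12) with a≤c, −a<b≤a
reduced forms (10, -8, 12) vs (10, -8, 12) ⇒ equivalent

yes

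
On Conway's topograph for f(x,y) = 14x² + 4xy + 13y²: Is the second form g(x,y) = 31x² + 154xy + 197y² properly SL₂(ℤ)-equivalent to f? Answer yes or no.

D₁ = -712, D₂ = -712
f: flip: (14,4,13)→(13,-4,14)
f: reduced (well bottom): (13,-4,14) with a≤c, −a<b≤a
g: translate: b→30 (≡154 mod 62), so (31,154,197)→(31,30,13)
g: flip: (31,30,13)→(13,-30,31)
g: translate: b→-4 (≡-30 mod 26), so (13,-30,31)→(13,-4,14)
g: reduced (well bottom): (13,-4,14) with a≤c, −a<b≤a
reduced forms (13, -4, 14) vs (13, -4, 14) ⇒ equivalent

yes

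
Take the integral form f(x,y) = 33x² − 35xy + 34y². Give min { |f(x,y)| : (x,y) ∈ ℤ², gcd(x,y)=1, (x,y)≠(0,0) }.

translate: b→31 (≡-35 mod 66), so (33,-35,34)→(33,31,32)
flip: (33,31,32)→(32,-31,33)
reduced (well bottom): (32,-31,33) with a≤c, −a<b≤a
well minimum = a = 32

32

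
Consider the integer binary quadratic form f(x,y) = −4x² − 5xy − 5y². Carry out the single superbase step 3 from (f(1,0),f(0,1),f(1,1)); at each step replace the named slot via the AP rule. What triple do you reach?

start (-4,-5,-14) = (f(1,0),f(0,1),f(1,1))
replace slot 3: 2·((-4)+(-5)) − (-14) = -4 → (-4,-5,-4)

-4,-5,-4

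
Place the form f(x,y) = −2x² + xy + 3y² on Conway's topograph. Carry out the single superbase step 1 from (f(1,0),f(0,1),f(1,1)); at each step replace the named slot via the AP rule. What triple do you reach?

start (-2,3,2) = (f(1,0),f(0,1),f(1,1))
replace slot 1: 2·(3+2) − (-2) = 12 → (12,3,2)

12,3,2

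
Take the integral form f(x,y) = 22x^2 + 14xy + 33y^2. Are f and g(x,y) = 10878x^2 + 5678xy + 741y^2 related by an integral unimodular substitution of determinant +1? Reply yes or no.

D₁ = -2708, D₂ = -2708
f: reduced (well bottom): (22,14,33) with a≤c, −a<b≤a
g: flip: (10878,5678,741)→(741,-5678,10878)
g: translate: b→250 (≡-5678 mod 1482), so (741,-5678,10878)→(741,250,22)
g: flip: (741,250,22)→(22,-250,741)
g: translate: b→14 (≡-250 mod 44), so (22,-250,741)→(22,14,33)
g: reduced (well bottom): (22,14,33) with a≤c, −a<b≤a
reduced forms (22, 14, 33) vs (22, 14, 33) ⇒ equivalent

yes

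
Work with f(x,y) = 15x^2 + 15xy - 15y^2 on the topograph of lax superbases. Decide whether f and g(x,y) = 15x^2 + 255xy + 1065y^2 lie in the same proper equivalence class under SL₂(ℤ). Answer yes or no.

D₁ = 1125, D₂ = 1125
river cycle of f (length 2): (-15, 15, 15), (15, 15, -15)
river cycle of g (length 2): (15, 15, -15), (-15, 15, 15)
cycles coincide ⇒ equivalent

yes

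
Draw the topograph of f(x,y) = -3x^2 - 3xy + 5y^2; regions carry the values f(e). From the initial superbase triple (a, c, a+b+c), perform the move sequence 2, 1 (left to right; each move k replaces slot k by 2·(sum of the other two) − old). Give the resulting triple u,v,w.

start (-3,5,-1) = (f(1,0),f(0,1),f(1,1))
replace slot 2: 2·((-3)+(-1)) − 5 = -13 → (-3,-13,-1)
replace slot 1: 2·((-13)+(-1)) − (-3) = -25 → (-25,-13,-1)

-25,-13,-1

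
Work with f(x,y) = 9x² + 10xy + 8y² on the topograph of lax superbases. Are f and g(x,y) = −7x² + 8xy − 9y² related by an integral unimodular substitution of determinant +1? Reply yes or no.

D₁ = -188, D₂ = -188
f: translate: b→-8 (≡10 mod 18), so (9,10,8)→(9,-8,7)
f: flip: (9,-8,7)→(7,8,9)
f: translate: b→-6 (≡8 mod 14), so (7,8,9)→(7,-6,8)
f: reduced (well bottom): (7,-6,8) with a≤c, −a<b≤a
g is negative-definite; reduce −g:
−g: translate: b→6 (≡-8 mod 14), so (7,-8,9)→(7,6,8)
−g: reduced (well bottom): (7,6,8) with a≤c, −a<b≤a
flip sign back: reduced form of g is (-7,-6,-8)
reduced forms (7, -6, 8) vs (-7, -6, -8) ⇒ inequivalent

no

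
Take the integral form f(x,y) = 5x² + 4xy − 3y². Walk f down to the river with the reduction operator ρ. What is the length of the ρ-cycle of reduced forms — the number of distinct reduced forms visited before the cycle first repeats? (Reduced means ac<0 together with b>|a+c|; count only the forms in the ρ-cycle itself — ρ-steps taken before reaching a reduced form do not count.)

D = 76, ⌊√D⌋ = 8
river: ρ → (-3,8,1)
river: ρ → (1,8,-3)
river: ρ → (-3,4,5)
river: ρ → (5,6,-2)
river: ρ → (-2,6,5)
river: ρ → (5,4,-3)
ρ-cycle length = 6 (tail of 0 descent steps not counted)

6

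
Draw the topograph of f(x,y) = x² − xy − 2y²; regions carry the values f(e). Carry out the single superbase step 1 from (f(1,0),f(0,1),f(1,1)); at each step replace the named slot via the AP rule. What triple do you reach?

start (1,-2,-2) = (f(1,0),f(0,1),f(1,1))
replace slot 1: 2·((-2)+(-2)) − 1 = -9 → (-9,-2,-2)

-9,-2,-2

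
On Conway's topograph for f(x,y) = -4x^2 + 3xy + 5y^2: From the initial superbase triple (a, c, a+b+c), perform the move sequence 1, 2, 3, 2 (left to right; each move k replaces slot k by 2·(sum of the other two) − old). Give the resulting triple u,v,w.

start (-4,5,4) = (f(1,0),f(0,1),f(1,1))
replace slot 1: 2·(5+4) − (-4) = 22 → (22,5,4)
replace slot 2: 2·(22+4) − 5 = 47 → (22,47,4)
replace slot 3: 2·(22+47) − 4 = 134 → (22,47,134)
replace slot 2: 2·(22+134) − 47 = 265 → (22,265,134)

22,265,134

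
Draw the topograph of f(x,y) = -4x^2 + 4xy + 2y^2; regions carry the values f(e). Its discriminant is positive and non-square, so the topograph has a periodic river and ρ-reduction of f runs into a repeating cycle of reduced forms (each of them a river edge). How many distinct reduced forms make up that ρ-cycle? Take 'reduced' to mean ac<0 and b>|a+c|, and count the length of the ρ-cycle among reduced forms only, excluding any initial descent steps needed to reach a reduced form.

D = 48, ⌊√D⌋ = 6
river: ρ → (2,4,-4)
river: ρ → (-4,4,2)
ρ-cycle length = 2 (tail of 0 descent steps not counted)

2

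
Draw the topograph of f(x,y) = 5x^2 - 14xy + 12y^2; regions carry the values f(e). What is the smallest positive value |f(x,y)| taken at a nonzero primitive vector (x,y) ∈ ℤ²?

translate: b→-4 (≡-14 mod 10), so (5,-14,12)→(5,-4,3)
flip: (5,-4,3)→(3,4,5)
translate: b→-2 (≡4 mod 6), so (3,4,5)→(3,-2,4)
reduced (well bottom): (3,-2,4) with a≤c, −a<b≤a
well minimum = a = 3

3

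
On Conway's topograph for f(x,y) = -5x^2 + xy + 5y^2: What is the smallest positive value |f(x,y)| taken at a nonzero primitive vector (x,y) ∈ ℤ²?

river: ρ → (5,9,-1)
river: ρ → (-1,9,5)
river: ρ → (5,1,-5)
river: ρ → (-5,9,1)
river: ρ → (1,9,-5)
river: ρ → (-5,1,5)
closes: descent 0, river 6
min |a| on river = 1

1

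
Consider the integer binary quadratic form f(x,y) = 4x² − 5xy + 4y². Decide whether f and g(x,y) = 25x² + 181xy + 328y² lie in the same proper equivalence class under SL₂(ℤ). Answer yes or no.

D₁ = -39, D₂ = -39
f: translate: b→3 (≡-5 mod 8), so (4,-5,4)→(4,3,3)
f: flip: (4,3,3)→(3,-3,4)
f: translate: b→3 (≡-3 mod 6), so (3,-3,4)→(3,3,4)
f: reduced (well bottom): (3,3,4) with a≤c, −a<b≤a
g: translate: b→-19 (≡181 mod 50), so (25,181,328)→(25,-19,4)
g: flip: (25,-19,4)→(4,19,25)
g: translate: b→3 (≡19 mod 8), so (4,19,25)→(4,3,3)
g: flip: (4,3,3)→(3,-3,4)
g: translate: b→3 (≡-3 mod 6), so (3,-3,4)→(3,3,4)
g: reduced (well bottom): (3,3,4) with a≤c, −a<b≤a
reduced forms (3, 3, 4) vs (3, 3, 4) ⇒ equivalent

yes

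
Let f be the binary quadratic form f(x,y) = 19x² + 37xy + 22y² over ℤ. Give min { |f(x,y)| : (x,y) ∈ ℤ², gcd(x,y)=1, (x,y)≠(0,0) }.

translate: b→-1 (≡37 mod 38), so (19,37,22)→(19,-1,4)
flip: (19,-1,4)→(4,1,19)
reduced (well bottom): (4,1,19) with a≤c, −a<b≤a
well minimum = a = 4

4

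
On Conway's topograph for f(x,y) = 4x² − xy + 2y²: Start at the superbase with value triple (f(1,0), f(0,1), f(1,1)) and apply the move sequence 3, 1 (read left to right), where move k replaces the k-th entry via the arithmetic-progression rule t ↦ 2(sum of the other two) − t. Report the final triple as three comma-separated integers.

start (4,2,5) = (f(1,0),f(0,1),f(1,1))
replace slot 3: 2·(4+2) − 5 = 7 → (4,2,7)
replace slot 1: 2·(2+7) − 4 = 14 → (14,2,7)

14,2,7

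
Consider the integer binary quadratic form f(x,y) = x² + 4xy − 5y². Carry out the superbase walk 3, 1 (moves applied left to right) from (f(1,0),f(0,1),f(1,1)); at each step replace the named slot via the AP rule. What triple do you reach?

start (1,-5,0) = (f(1,0),f(0,1),f(1,1))
replace slot 3: 2·(1+(-5)) − 0 = -8 → (1,-5,-8)
replace slot 1: 2·((-5)+(-8)) − 1 = -27 → (-27,-5,-8)

-27,-5,-8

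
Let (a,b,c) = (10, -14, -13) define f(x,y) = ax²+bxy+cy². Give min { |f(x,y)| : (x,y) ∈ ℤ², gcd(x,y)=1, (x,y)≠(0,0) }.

descent: ρ → (-13,14,10)  [lands on river]
river: ρ → (10,26,-1)
river: ρ → (-1,26,10)
river: ρ → (10,14,-13)
river: ρ → (-13,12,11)
river: ρ → (11,10,-14)
river: ρ → (-14,18,7)
river: ρ → (7,24,-5)
river: ρ → (-5,26,2)
river: ρ → (2,26,-5)
river: ρ → (-5,24,7)
river: ρ → (7,18,-14)
river: ρ → (-14,10,11)
river: ρ → (11,12,-13)
closes: descent 1, river 14
min |a| on river = 1

1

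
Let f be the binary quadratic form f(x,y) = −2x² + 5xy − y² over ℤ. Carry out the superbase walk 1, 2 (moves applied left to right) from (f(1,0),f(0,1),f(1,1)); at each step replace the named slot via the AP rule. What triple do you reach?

start (-2,-1,2) = (f(1,0),f(0,1),f(1,1))
replace slot 1: 2·((-1)+2) − (-2) = 4 → (4,-1,2)
replace slot 2: 2·(4+2) − (-1) = 13 → (4,13,2)

4,13,2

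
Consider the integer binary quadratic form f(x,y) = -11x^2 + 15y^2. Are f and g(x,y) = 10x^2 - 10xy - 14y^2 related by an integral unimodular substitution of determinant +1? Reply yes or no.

D₁ = 660, D₂ = 660
river cycle of f (length 6): (-11, 22, 4), (4, 18, -21), (-21, 24, 1), (1, 24, -21), (-21, 18, 4), (4, 22, -11)
river cycle of g (length 4): (-14, 10, 10), (10, 10, -14), (-14, 18, 6), (6, 18, -14)
cycles differ ⇒ inequivalent

no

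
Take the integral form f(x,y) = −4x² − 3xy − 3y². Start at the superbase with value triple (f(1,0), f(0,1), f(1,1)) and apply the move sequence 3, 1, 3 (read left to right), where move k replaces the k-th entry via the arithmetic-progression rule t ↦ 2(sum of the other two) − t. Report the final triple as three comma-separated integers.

start (-4,-3,-10) = (f(1,0),f(0,1),f(1,1))
replace slot 3: 2·((-4)+(-3)) − (-10) = -4 → (-4,-3,-4)
replace slot 1: 2·((-3)+(-4)) − (-4) = -10 → (-10,-3,-4)
replace slot 3: 2·((-10)+(-3)) − (-4) = -22 → (-10,-3,-22)

-10,-3,-22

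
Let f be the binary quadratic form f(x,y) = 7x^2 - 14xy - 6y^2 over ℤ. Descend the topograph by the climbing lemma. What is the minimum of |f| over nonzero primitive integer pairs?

descent: ρ → (-6,14,7)  [lands on river]
river: ρ → (7,14,-6)
river: ρ → (-6,10,11)
river: ρ → (11,12,-5)
river: ρ → (-5,18,2)
river: ρ → (2,18,-5)
river: ρ → (-5,12,11)
river: ρ → (11,10,-6)
closes: descent 1, river 8
min |a| on river = 2

2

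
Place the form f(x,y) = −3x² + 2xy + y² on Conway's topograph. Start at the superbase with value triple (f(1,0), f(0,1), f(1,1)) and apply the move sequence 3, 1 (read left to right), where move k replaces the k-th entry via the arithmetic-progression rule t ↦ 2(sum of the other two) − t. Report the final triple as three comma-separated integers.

start (-3,1,0) = (f(1,0),f(0,1),f(1,1))
replace slot 3: 2·((-3)+1) − 0 = -4 → (-3,1,-4)
replace slot 1: 2·(1+(-4)) − (-3) = -3 → (-3,1,-4)

-3,1,-4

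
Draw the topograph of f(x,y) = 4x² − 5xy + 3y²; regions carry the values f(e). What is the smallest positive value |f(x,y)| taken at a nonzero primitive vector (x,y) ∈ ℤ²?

translate: b→3 (≡-5 mod 8), so (4,-5,3)→(4,3,2)
flip: (4,3,2)→(2,-3,4)
translate: b→1 (≡-3 mod 4), so (2,-3,4)→(2,1,3)
reduced (well bottom): (2,1,3) with a≤c, −a<b≤a
well minimum = a = 2

2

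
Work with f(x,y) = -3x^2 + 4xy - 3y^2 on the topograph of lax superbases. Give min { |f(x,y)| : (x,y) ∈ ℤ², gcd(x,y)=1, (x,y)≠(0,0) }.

translate: b→2 (≡-4 mod 6), so (3,-4,3)→(3,2,2)
flip: (3,2,2)→(2,-2,3)
translate: b→2 (≡-2 mod 4), so (2,-2,3)→(2,2,3)
reduced (well bottom): (2,2,3) with a≤c, −a<b≤a
well minimum |f| = |-2| = 2 (negative-definite)

2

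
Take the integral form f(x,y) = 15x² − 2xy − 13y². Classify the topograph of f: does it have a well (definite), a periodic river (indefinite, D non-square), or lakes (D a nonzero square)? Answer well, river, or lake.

D = b²−4ac = (-2)² − 4·15·(-13) = 784
D = 28² is a perfect square ⇒ form factors over ℤ ⇒ lakes

lake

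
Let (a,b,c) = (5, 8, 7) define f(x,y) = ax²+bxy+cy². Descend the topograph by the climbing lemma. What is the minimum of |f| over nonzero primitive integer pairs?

translate: b→-2 (≡8 mod 10), so (5,8,7)→(5,-2,4)
flip: (5,-2,4)→(4,2,5)
reduced (well bottom): (4,2,5) with a≤c, −a<b≤a
well minimum = a = 4

4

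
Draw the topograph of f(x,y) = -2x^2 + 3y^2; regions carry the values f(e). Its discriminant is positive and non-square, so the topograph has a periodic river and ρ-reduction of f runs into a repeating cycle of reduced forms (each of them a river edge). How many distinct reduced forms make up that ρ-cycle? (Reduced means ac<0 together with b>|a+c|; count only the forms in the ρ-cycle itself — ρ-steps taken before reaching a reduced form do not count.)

D = 24, ⌊√D⌋ = 4
descent: ρ → (3,0,-2)
descent: ρ → (-2,4,1)  [lands on river]
river: ρ → (1,4,-2)
ρ-cycle length = 2 (tail of 2 descent steps not counted)

2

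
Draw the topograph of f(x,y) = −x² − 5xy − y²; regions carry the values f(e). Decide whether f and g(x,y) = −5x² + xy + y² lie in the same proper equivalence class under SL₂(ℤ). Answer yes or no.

D₁ = 21, D₂ = 21
river cycle of f (length 2): (-1, 3, 3), (3, 3, -1)
river cycle of g (length 2): (1, 3, -3), (-3, 3, 1)
cycles differ ⇒ inequivalent

no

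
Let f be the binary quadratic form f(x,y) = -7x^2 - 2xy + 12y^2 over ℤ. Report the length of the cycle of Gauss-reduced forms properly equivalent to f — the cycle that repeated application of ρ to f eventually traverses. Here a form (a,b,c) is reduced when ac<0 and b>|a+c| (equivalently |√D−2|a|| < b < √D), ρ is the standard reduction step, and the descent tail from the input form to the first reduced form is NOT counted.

D = 340, ⌊√D⌋ = 18
descent: ρ → (12,2,-7)
descent: ρ → (-7,12,7)  [lands on river]
river: ρ → (7,16,-3)
river: ρ → (-3,14,12)
river: ρ → (12,10,-5)
river: ρ → (-5,10,12)
river: ρ → (12,14,-3)
river: ρ → (-3,16,7)
river: ρ → (7,12,-7)
river: ρ → (-7,16,3)
river: ρ → (3,14,-12)
river: ρ → (-12,10,5)
river: ρ → (5,10,-12)
river: ρ → (-12,14,3)
river: ρ → (3,16,-7)
ρ-cycle length = 14 (tail of 2 descent steps not counted)

14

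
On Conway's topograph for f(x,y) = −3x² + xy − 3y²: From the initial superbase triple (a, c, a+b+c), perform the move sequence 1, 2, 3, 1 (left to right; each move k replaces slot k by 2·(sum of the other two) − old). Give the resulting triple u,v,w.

start (-3,-3,-5) = (f(1,0),f(0,1),f(1,1))
replace slot 1: 2·((-3)+(-5)) − (-3) = -13 → (-13,-3,-5)
replace slot 2: 2·((-13)+(-5)) − (-3) = -33 → (-13,-33,-5)
replace slot 3: 2·((-13)+(-33)) − (-5) = -87 → (-13,-33,-87)
replace slot 1: 2·((-33)+(-87)) − (-13) = -227 → (-227,-33,-87)

-227,-33,-87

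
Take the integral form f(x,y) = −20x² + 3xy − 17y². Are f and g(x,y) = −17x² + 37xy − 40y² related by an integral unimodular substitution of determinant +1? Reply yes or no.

D₁ = -1351, D₂ = -1351
f is negative-definite; reduce −f:
−f: flip: (20,-3,17)→(17,3,20)
−f: reduced (well bottom): (17,3,20) with a≤c, −a<b≤a
flip sign back: reduced form of f is (-17,-3,-20)
g is negative-definite; reduce −g:
−g: translate: b→-3 (≡-37 mod 34), so (17,-37,40)→(17,-3,20)
−g: reduced (well bottom): (17,-3,20) with a≤c, −a<b≤a
flip sign back: reduced form of g is (-17,3,-20)
reduced forms (-17, -3, -20) vs (-17, 3, -20) ⇒ inequivalent

no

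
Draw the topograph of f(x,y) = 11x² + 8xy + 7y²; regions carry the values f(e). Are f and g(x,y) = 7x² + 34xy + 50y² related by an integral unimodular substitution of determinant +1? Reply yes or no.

D₁ = -244, D₂ = -244
f: flip: (11,8,7)→(7,-8,11)
f: translate: b→6 (≡-8 mod 14), so (7,-8,11)→(7,6,10)
f: reduced (well bottom): (7,6,10) with a≤c, −a<b≤a
g: translate: b→6 (≡34 mod 14), so (7,34,50)→(7,6,10)
g: reduced (well bottom): (7,6,10) with a≤c, −a<b≤a
reduced forms (7, 6, 10) vs (7, 6, 10) ⇒ equivalent

yes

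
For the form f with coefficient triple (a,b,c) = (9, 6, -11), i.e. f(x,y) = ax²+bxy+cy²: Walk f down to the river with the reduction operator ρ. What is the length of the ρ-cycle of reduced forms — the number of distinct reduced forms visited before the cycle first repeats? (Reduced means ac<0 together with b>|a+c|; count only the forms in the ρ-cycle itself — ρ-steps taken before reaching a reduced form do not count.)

D = 432, ⌊√D⌋ = 20
river: ρ → (-11,16,4)
river: ρ → (4,16,-11)
river: ρ → (-11,6,9)
river: ρ → (9,12,-8)
river: ρ → (-8,20,1)
river: ρ → (1,20,-8)
river: ρ → (-8,12,9)
river: ρ → (9,6,-11)
ρ-cycle length = 8 (tail of 0 descent steps not counted)

8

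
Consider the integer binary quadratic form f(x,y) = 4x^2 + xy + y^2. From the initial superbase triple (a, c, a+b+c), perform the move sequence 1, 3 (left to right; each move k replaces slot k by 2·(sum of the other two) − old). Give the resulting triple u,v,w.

start (4,1,6) = (f(1,0),f(0,1),f(1,1))
replace slot 1: 2·(1+6) − 4 = 10 → (10,1,6)
replace slot 3: 2·(10+1) − 6 = 16 → (10,1,16)

10,1,16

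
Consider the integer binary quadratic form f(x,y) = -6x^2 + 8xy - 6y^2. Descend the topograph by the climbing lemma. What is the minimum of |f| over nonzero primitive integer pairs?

translate: b→4 (≡-8 mod 12), so (6,-8,6)→(6,4,4)
flip: (6,4,4)→(4,-4,6)
translate: b→4 (≡-4 mod 8), so (4,-4,6)→(4,4,6)
reduced (well bottom): (4,4,6) with a≤c, −a<b≤a
well minimum |f| = |-4| = 4 (negative-definite)

4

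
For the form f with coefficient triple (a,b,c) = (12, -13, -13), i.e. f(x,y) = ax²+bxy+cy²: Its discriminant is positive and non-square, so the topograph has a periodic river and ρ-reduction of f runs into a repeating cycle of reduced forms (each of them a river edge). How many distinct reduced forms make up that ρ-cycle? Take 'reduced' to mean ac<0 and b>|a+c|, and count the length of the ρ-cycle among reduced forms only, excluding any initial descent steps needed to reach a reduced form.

D = 793, ⌊√D⌋ = 28
descent: ρ → (-13,13,12)  [lands on river]
river: ρ → (12,11,-14)
river: ρ → (-14,17,9)
river: ρ → (9,19,-12)
river: ρ → (-12,5,16)
river: ρ → (16,27,-1)
river: ρ → (-1,27,16)
river: ρ → (16,5,-12)
river: ρ → (-12,19,9)
river: ρ → (9,17,-14)
river: ρ → (-14,11,12)
river: ρ → (12,13,-13)
ρ-cycle length = 12 (tail of 1 descent step not counted)

12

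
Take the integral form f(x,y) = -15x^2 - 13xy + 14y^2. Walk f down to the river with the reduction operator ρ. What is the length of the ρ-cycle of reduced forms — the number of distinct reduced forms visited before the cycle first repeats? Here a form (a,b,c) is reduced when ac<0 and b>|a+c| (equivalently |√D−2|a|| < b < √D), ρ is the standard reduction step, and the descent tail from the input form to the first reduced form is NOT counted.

D = 1009, ⌊√D⌋ = 31
descent: ρ → (14,13,-15)  [lands on river]
river: ρ → (-15,17,12)
river: ρ → (12,31,-1)
river: ρ → (-1,31,12)
river: ρ → (12,17,-15)
river: ρ → (-15,13,14)
river: ρ → (14,15,-14)
river: ρ → (-14,13,15)
river: ρ → (15,17,-12)
river: ρ → (-12,31,1)
river: ρ → (1,31,-12)
river: ρ → (-12,17,15)
river: ρ → (15,13,-14)
river: ρ → (-14,15,14)
ρ-cycle length = 14 (tail of 1 descent step not counted)

14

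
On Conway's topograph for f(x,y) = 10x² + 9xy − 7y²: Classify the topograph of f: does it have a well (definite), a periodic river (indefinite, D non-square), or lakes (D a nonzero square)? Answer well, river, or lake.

D = b²−4ac = 9² − 4·10·(-7) = 361
D = 19² is a perfect square ⇒ form factors over ℤ ⇒ lakes

lake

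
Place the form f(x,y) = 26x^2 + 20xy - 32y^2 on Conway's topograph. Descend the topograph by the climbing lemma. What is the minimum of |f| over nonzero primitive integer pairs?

river: ρ → (-32,44,14)
river: ρ → (14,40,-38)
river: ρ → (-38,36,16)
river: ρ → (16,60,-2)
river: ρ → (-2,60,16)
river: ρ → (16,36,-38)
river: ρ → (-38,40,14)
river: ρ → (14,44,-32)
river: ρ → (-32,20,26)
river: ρ → (26,32,-26)
river: ρ → (-26,20,32)
river: ρ → (32,44,-14)
river: ρ → (-14,40,38)
river: ρ → (38,36,-16)
river: ρ → (-16,60,2)
river: ρ → (2,60,-16)
river: ρ → (-16,36,38)
river: ρ → (38,40,-14)
river: ρ → (-14,44,32)
river: ρ → (32,20,-26)
river: ρ → (-26,32,26)
river: ρ → (26,20,-32)
closes: descent 0, river 22
min |a| on river = 2

2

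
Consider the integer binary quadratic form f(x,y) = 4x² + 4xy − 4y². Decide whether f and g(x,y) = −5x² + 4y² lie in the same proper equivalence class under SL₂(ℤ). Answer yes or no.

D₁ = 80, D₂ = 80
river cycle of f (length 2): (-4, 4, 4), (4, 4, -4)
river cycle of g (length 2): (4, 8, -1), (-1, 8, 4)
cycles differ ⇒ inequivalent

no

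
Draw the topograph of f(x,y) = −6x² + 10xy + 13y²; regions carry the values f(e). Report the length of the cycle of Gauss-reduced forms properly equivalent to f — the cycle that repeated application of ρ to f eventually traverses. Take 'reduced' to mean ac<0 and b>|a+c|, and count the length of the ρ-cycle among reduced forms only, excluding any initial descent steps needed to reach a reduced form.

D = 412, ⌊√D⌋ = 20
river: ρ → (13,16,-3)
river: ρ → (-3,20,1)
river: ρ → (1,20,-3)
river: ρ → (-3,16,13)
river: ρ → (13,10,-6)
river: ρ → (-6,14,9)
river: ρ → (9,4,-11)
river: ρ → (-11,18,2)
river: ρ → (2,18,-11)
river: ρ → (-11,4,9)
river: ρ → (9,14,-6)
river: ρ → (-6,10,13)
ρ-cycle length = 12 (tail of 0 descent steps not counted)

12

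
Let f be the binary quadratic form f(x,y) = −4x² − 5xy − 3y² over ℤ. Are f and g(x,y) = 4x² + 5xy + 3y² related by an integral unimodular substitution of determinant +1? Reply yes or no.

D₁ = -23, D₂ = -23
f is negative-definite; reduce −f:
−f: translate: b→-3 (≡5 mod 8), so (4,5,3)→(4,-3,2)
−f: flip: (4,-3,2)→(2,3,4)
−f: translate: b→-1 (≡3 mod 4), so (2,3,4)→(2,-1,3)
−f: reduced (well bottom): (2,-1,3) with a≤c, −a<b≤a
flip sign back: reduced form of f is (-2,1,-3)
g: translate: b→-3 (≡5 mod 8), so (4,5,3)→(4,-3,2)
g: flip: (4,-3,2)→(2,3,4)
g: translate: b→-1 (≡3 mod 4), so (2,3,4)→(2,-1,3)
g: reduced (well bottom): (2,-1,3) with a≤c, −a<b≤a
reduced forms (-2, 1, -3) vs (2, -1, 3) ⇒ inequivalent

no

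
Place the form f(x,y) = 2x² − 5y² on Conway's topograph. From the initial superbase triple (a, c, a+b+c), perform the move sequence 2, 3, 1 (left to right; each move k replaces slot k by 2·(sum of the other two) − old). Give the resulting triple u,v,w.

start (2,-5,-3) = (f(1,0),f(0,1),f(1,1))
replace slot 2: 2·(2+(-3)) − (-5) = 3 → (2,3,-3)
replace slot 3: 2·(2+3) − (-3) = 13 → (2,3,13)
replace slot 1: 2·(3+13) − 2 = 30 → (30,3,13)

30,3,13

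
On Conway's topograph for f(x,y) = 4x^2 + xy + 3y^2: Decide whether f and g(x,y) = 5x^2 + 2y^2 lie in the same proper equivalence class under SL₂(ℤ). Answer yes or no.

D₁ = -47, D₂ = -40
discriminants differ ⇒ not SL₂(ℤ)-equivalent

no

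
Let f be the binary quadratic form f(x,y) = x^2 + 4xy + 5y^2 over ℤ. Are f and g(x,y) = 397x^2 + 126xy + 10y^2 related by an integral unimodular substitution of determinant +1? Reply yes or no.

D₁ = -4, D₂ = -4
f: translate: b→0 (≡4 mod 2), so (1,4,5)→(1,0,1)
f: reduced (well bottom): (1,0,1) with a≤c, −a<b≤a
g: flip: (397,126,10)→(10,-126,397)
g: translate: b→-6 (≡-126 mod 20), so (10,-126,397)→(10,-6,1)
g: flip: (10,-6,1)→(1,6,10)
g: translate: b→0 (≡6 mod 2), so (1,6,10)→(1,0,1)
g: reduced (well bottom): (1,0,1) with a≤c, −a<b≤a
reduced forms (1, 0, 1) vs (1, 0, 1) ⇒ equivalent

yes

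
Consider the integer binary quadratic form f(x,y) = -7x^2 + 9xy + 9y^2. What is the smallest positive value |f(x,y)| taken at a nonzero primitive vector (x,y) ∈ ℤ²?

river: ρ → (9,9,-7)
river: ρ → (-7,5,11)
river: ρ → (11,17,-1)
river: ρ → (-1,17,11)
river: ρ → (11,5,-7)
river: ρ → (-7,9,9)
closes: descent 0, river 6
min |a| on river = 1

1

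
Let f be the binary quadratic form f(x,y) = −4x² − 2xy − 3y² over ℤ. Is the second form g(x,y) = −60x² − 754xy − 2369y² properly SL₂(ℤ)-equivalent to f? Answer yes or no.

D₁ = -44, D₂ = -44
f is negative-definite; reduce −f:
−f: flip: (4,2,3)→(3,-2,4)
−f: reduced (well bottom): (3,-2,4) with a≤c, −a<b≤a
flip sign back: reduced form of f is (-3,2,-4)
g is negative-definite; reduce −g:
−g: translate: b→34 (≡754 mod 120), so (60,754,2369)→(60,34,5)
−g: flip: (60,34,5)→(5,-34,60)
−g: translate: b→-4 (≡-34 mod 10), so (5,-34,60)→(5,-4,3)
−g: flip: (5,-4,3)→(3,4,5)
−g: translate: b→-2 (≡4 mod 6), so (3,4,5)→(3,-2,4)
−g: reduced (well bottom): (3,-2,4) with a≤c, −a<b≤a
flip sign back: reduced form of g is (-3,2,-4)
reduced forms (-3, 2, -4) vs (-3, 2, -4) ⇒ equivalent

yes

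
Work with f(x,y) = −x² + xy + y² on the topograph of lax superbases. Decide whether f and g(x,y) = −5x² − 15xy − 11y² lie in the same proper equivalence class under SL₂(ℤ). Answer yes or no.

D₁ = 5, D₂ = 5
river cycle of f (length 2): (1, 1, -1), (-1, 1, 1)
river cycle of g (length 2): (-1, 1, 1), (1, 1, -1)
cycles coincide ⇒ equivalent

yes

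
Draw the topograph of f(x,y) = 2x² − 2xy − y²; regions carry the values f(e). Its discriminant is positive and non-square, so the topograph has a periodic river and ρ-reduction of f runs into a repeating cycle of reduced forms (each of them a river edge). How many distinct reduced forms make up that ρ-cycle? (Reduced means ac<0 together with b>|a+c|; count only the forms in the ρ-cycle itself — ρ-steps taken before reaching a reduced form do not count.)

D = 12, ⌊√D⌋ = 3
descent: ρ → (-1,2,2)  [lands on river]
river: ρ → (2,2,-1)
ρ-cycle length = 2 (tail of 1 descent step not counted)

2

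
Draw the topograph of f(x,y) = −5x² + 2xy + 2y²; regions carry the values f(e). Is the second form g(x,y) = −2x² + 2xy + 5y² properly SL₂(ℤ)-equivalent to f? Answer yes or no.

D₁ = 44, D₂ = 44
river cycle of f (length 2): (2, 6, -1), (-1, 6, 2)
river cycle of g (length 2): (-2, 6, 1), (1, 6, -2)
cycles differ ⇒ inequivalent

no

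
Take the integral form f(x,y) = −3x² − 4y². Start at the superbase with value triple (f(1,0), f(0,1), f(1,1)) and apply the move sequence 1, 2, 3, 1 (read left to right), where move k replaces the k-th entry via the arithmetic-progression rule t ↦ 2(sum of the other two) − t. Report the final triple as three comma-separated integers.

start (-3,-4,-7) = (f(1,0),f(0,1),f(1,1))
replace slot 1: 2·((-4)+(-7)) − (-3) = -19 → (-19,-4,-7)
replace slot 2: 2·((-19)+(-7)) − (-4) = -48 → (-19,-48,-7)
replace slot 3: 2·((-19)+(-48)) − (-7) = -127 → (-19,-48,-127)
replace slot 1: 2·((-48)+(-127)) − (-19) = -331 → (-331,-48,-127)

-331,-48,-127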